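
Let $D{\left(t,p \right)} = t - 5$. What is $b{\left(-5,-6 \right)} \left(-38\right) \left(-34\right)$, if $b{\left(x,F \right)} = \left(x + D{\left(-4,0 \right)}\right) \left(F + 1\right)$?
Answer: $90440$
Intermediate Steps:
$D{\left(t,p \right)} = -5 + t$
$b{\left(x,F \right)} = \left(1 + F\right) \left(-9 + x\right)$ ($b{\left(x,F \right)} = \left(x - 9\right) \left(F + 1\right) = \left(x - 9\right) \left(1 + F\right) = \left(-9 + x\right) \left(1 + F\right) = \left(1 + F\right) \left(-9 + x\right)$)
$b{\left(-5,-6 \right)} \left(-38\right) \left(-34\right) = \left(-9 - 5 - -54 - -30\right) \left(-38\right) \left(-34\right) = \left(-9 - 5 + 54 + 30\right) \left(-38\right) \left(-34\right) = 70 \left(-38\right) \left(-34\right) = \left(-2660\right) \left(-34\right) = 90440$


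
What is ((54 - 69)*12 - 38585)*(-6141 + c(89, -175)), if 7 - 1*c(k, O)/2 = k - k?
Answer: 237513155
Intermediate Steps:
c(k, O) = 14 (c(k, O) = 14 - 2*(k - k) = 14 - 2*0 = 14 + 0 = 14)
((54 - 69)*12 - 38585)*(-6141 + c(89, -175)) = ((54 - 69)*12 - 38585)*(-6141 + 14) = (-15*12 - 38585)*(-6127) = (-180 - 38585)*(-6127) = -38765*(-6127) = 237513155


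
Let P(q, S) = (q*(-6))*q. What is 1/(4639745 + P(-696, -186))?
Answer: 1/1733249 ≈ 5.7695e-7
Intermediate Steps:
P(q, S) = -6*q² (P(q, S) = (-6*q)*q = -6*q²)
1/(4639745 + P(-696, -186)) = 1/(4639745 - 6*(-696)²) = 1/(4639745 - 6*484416) = 1/(4639745 - 2906496) = 1/1733249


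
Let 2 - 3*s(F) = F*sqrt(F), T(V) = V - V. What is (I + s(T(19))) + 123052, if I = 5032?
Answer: 384254/3 ≈ 1.2808e+5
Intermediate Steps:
T(V) = 0
s(F) = 2/3 - F**(3/2)/3 (s(F) = 2/3 - F*sqrt(F)/3 = 2/3 - F**(3/2)/3)
(I + s(T(19))) + 123052 = (5032 + (2/3 - 0**(3/2)/3)) + 123052 = (5032 + (2/3 - 1/3*0)) + 123052 = (5032 + (2/3 + 0)) + 123052 = (5032 + 2/3) + 123052 = 15098/3 + 123052 = 384254/3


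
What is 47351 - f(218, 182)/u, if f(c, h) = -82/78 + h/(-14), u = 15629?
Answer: 28861902929/609531 ≈ 47351.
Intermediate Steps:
f(c, h) = -41/39 - h/14 (f(c, h) = -82*1/78 + h*(-1/14) = -41/39 - h/14)
47351 - f(218, 182)/u = 47351 - (-41/39 - 1/14*182)/15629 = 47351 - (-41/39 - 13)/15629 = 47351 - (-548)/(39*15629) = 47351 - 1*(-548/609531) = 47351 + 548/609531 = 28861902929/609531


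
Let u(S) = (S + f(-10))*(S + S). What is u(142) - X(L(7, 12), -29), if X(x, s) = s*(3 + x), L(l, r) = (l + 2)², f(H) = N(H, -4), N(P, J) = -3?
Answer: 41912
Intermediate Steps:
f(H) = -3
L(l, r) = (2 + l)²
u(S) = 2*S*(-3 + S) (u(S) = (S - 3)*(S + S) = (-3 + S)*(2*S) = 2*S*(-3 + S))
u(142) - X(L(7, 12), -29) = 2*142*(-3 + 142) - (-29)*(3 + (2 + 7)²) = 2*142*139 - (-29)*(3 + 9²) = 39476 - (-29)*(3 + 81) = 39476 - (-29)*84 = 39476 - 1*(-2436) = 39476 + 2436 = 41912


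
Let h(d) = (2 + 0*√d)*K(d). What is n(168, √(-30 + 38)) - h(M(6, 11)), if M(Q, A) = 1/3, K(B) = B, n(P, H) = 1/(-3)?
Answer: -1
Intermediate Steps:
n(P, H) = -⅓
M(Q, A) = ⅓
h(d) = 2*d (h(d) = (2 + 0*√d)*d = (2 + 0)*d = 2*d)
n(168, √(-30 + 38)) - h(M(6, 11)) = -⅓ - 2/3 = -⅓ - 1*⅔ = -⅓ - ⅔ = -1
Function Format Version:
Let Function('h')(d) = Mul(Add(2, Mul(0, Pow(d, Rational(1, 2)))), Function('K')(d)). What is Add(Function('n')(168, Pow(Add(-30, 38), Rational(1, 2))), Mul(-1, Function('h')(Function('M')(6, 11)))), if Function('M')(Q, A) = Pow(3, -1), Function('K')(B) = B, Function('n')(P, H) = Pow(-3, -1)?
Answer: -1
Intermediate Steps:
Function('n')(P, H) = Rational(-1, 3)
Function('M')(Q, A) = Rational(1, 3)
Function('h')(d) = Mul(2, d) (Function('h')(d) = Mul(Add(2, Mul(0, Pow(d, Rational(1, 2)))), d) = Mul(Add(2, 0), d) = Mul(2, d))
Add(Function('n')(168, Pow(Add(-30, 38), Rational(1, 2))), Mul(-1, Function('h')(Function('M')(6, 11)))) = Add(Rational(-1, 3), Mul(-1, Mul(2, Rational(1, 3)))) = Add(Rational(-1, 3), Mul(-1, Rational(2, 3))) = Add(Rational(-1, 3), Rational(-2, 3)) = -1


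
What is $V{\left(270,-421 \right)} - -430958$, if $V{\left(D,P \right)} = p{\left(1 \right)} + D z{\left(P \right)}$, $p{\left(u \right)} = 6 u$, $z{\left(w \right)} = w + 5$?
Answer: $318644$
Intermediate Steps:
$z{\left(w \right)} = 5 + w$
$V{\left(D,P \right)} = 6 + D \left(5 + P\right)$ ($V{\left(D,P \right)} = 6 \cdot 1 + D \left(5 + P\right) = 6 + D \left(5 + P\right)$)
$V{\left(270,-421 \right)} - -430958 = \left(6 + 270 \left(5 - 421\right)\right) - -430958 = \left(6 + 270 \left(-416\right)\right) + 430958 = \left(6 - 112320\right) + 430958 = -112314 + 430958 = 318644$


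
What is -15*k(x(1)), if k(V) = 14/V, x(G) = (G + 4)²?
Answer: -42/5 ≈ -8.4000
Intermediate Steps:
x(G) = (4 + G)²
-15*k(x(1)) = -210/((4 + 1)²) = -210/(5²) = -210/25 = -15*14/25 = -42/5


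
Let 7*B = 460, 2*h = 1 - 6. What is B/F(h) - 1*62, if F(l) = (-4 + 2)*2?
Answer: -549/7 ≈ -78.429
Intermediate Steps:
h = -5/2 (h = (1 - 6)/2 = (1/2)*(-5) = -5/2 ≈ -2.5000)
F(l) = -4 (F(l) = -2*2 = -4)
B = 460/7 (B = (1/7)*460 = 460/7 ≈ 65.714)
B/F(h) - 1*62 = (460/7)/(-4) - 1*62 = (460/7)*(-1/4) - 62 = -115/7 - 62 = -549/7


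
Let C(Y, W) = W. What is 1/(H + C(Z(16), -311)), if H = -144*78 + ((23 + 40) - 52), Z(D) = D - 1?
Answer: -1/11532 ≈ -8.6715e-5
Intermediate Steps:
Z(D) = -1 + D
H = -11221 (H = -11232 + (63 - 52) = -11232 + 11 = -11221)
1/(H + C(Z(16), -311)) = 1/(-11221 - 311) = 1/(-11532) = -1/11532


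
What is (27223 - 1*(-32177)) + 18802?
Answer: 78202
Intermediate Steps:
(27223 - 1*(-32177)) + 18802 = (27223 + 32177) + 18802 = 59400 + 18802 = 78202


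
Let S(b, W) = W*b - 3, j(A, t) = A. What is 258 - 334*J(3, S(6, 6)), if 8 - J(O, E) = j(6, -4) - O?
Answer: -1412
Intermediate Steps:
S(b, W) = -3 + W*b
J(O, E) = 2 + O (J(O, E) = 8 - (6 - O) = 8 + (-6 + O) = 2 + O)
258 - 334*J(3, S(6, 6)) = 258 - 334*(2 + 3) = 258 - 334*5 = 258 - 1670 = -1412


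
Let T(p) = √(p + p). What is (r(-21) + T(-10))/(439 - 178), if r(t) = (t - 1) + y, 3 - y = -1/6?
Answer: -113/1566 + 2*I*√5/261 ≈ -0.072158 + 0.017135*I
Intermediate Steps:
y = 19/6 (y = 3 - (-1)/6 = 3 - 1*(-⅙) = 3 + ⅙ = 19/6 ≈ 3.1667)
T(p) = √2*√p (T(p) = √(2*p) = √2*√p)
r(t) = 13/6 + t (r(t) = (t - 1) + 19/6 = (-1 + t) + 19/6 = 13/6 + t)
(r(-21) + T(-10))/(439 - 178) = ((13/6 - 21) + √2*√(-10))/(439 - 178) = (-113/6 + √2*(I*√10))/261 = (-113/6 + 2*I*√5)*(1/261) = -113/1566 + 2*I*√5/261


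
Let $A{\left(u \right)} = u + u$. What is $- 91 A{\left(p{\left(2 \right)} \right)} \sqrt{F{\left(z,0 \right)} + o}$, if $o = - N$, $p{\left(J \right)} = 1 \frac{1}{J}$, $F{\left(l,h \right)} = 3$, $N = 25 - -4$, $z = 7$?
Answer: $- 91 i \sqrt{26} \approx - 464.01 i$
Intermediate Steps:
$N = 29$ ($N = 25 + 4 = 29$)
$p{\left(J \right)} = \frac{1}{J}$
$A{\left(u \right)} = 2 u$
$o = -29$ ($o = \left(-1\right) 29 = -29$)
$- 91 A{\left(p{\left(2 \right)} \right)} \sqrt{F{\left(z,0 \right)} + o} = - 91 \cdot \frac{2}{2} \sqrt{3 - 29} = - 91 \cdot 2 \cdot \frac{1}{2} \sqrt{-26} = \left(-91\right) 1 i \sqrt{26} = - 91 i \sqrt{26}$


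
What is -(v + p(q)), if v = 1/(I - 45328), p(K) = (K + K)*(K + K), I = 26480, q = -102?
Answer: -784378367/18848 ≈ -41616.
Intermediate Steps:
p(K) = 4*K**2 (p(K) = (2*K)*(2*K) = 4*K**2)
v = -1/18848 (v = 1/(26480 - 45328) = 1/(-18848) = -1/18848 ≈ -5.3056e-5)
-(v + p(q)) = -(-1/18848 + 4*(-102)**2) = -(-1/18848 + 4*10404) = -(-1/18848 + 41616) = -1*784378367/18848 = -784378367/18848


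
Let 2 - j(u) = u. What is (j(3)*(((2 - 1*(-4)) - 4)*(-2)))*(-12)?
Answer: -48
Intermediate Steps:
j(u) = 2 - u
(j(3)*(((2 - 1*(-4)) - 4)*(-2)))*(-12) = ((2 - 1*3)*(((2 - 1*(-4)) - 4)*(-2)))*(-12) = ((2 - 3)*(((2 + 4) - 4)*(-2)))*(-12) = -(6 - 4)*(-2)*(-12) = -2*(-2)*(-12) = -1*(-4)*(-12) = 4*(-12) = -48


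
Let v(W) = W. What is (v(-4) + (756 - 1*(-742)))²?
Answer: 2232036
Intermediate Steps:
(v(-4) + (756 - 1*(-742)))² = (-4 + (756 - 1*(-742)))² = (-4 + (756 + 742))² = (-4 + 1498)² = 1494² = 2232036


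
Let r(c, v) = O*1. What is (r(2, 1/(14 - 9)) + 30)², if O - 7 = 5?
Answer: 1764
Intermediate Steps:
O = 12 (O = 7 + 5 = 12)
r(c, v) = 12 (r(c, v) = 12*1 = 12)
(r(2, 1/(14 - 9)) + 30)² = (12 + 30)² = 42² = 1764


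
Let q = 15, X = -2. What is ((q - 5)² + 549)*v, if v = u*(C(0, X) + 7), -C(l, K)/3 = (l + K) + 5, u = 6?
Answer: -7788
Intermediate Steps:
C(l, K) = -15 - 3*K - 3*l (C(l, K) = -3*((l + K) + 5) = -3*((K + l) + 5) = -3*(5 + K + l) = -15 - 3*K - 3*l)
v = -12 (v = 6*((-15 - 3*(-2) - 3*0) + 7) = 6*((-15 + 6 + 0) + 7) = 6*(-9 + 7) = 6*(-2) = -12)
((q - 5)² + 549)*v = ((15 - 5)² + 549)*(-12) = (10² + 549)*(-12) = (100 + 549)*(-12) = 649*(-12) = -7788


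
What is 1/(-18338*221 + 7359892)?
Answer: 1/3307194 ≈ 3.0237e-7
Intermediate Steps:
1/(-18338*221 + 7359892) = 1/(-4052698 + 7359892) = 1/3307194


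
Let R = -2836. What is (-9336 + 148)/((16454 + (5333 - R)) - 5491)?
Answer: -2297/4783 ≈ -0.48024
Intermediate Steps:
(-9336 + 148)/((16454 + (5333 - R)) - 5491) = (-9336 + 148)/((16454 + (5333 - 1*(-2836))) - 5491) = -9188/((16454 + (5333 + 2836)) - 5491) = -9188/((16454 + 8169) - 5491) = -9188/(24623 - 5491) = -9188/19132 = -9188*1/19132 = -2297/4783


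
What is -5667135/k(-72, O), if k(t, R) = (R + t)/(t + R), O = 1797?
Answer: -5667135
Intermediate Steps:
k(t, R) = 1 (k(t, R) = (R + t)/(R + t) = 1)
-5667135/k(-72, O) = -5667135/1 = -5667135*1 = -5667135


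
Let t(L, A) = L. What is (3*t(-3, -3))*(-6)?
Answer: 54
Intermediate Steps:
(3*t(-3, -3))*(-6) = (3*(-3))*(-6) = -9*(-6) = 54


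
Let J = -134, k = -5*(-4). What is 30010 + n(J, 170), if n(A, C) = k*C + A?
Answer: 33276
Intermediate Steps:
k = 20
n(A, C) = A + 20*C (n(A, C) = 20*C + A = A + 20*C)
30010 + n(J, 170) = 30010 + (-134 + 20*170) = 30010 + (-134 + 3400) = 30010 + 3266 = 33276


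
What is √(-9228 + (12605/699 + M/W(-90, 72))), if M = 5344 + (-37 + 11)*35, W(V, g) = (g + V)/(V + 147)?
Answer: I*√11360445774/699 ≈ 152.48*I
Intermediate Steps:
W(V, g) = (V + g)/(147 + V)
M = 4434 (M = 5344 - 26*35 = 5344 - 910 = 4434)
√(-9228 + (12605/699 + M/W(-90, 72))) = √(-9228 + (12605/699 + 4434/(((-90 + 72)/(147 - 90))))) = √(-9228 + (12605*(1/699) + 4434/((-18/57)))) = √(-9228 + (12605/699 + 4434/(((1/57)*(-18))))) = √(-9228 + (12605/699 + 4434/(-6/19))) = √(-9228 + (12605/699 + 4434*(-19/6))) = √(-9228 + (12605/699 - 14041)) = √(-9228 - 9802054/699) = √(-16252426/699) = I*√11360445774/699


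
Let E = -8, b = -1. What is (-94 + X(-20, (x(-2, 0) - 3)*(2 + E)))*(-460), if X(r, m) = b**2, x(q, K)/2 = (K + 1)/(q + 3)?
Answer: 42780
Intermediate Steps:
x(q, K) = 2*(1 + K)/(3 + q) (x(q, K) = 2*((K + 1)/(q + 3)) = 2*((1 + K)/(3 + q)) = 2*(1 + K)/(3 + q))
X(r, m) = 1 (X(r, m) = (-1)**2 = 1)
(-94 + X(-20, (x(-2, 0) - 3)*(2 + E)))*(-460) = (-94 + 1)*(-460) = -93*(-460) = 42780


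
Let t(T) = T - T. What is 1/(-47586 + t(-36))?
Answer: -1/47586 ≈ -2.1015e-5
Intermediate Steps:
t(T) = 0
1/(-47586 + t(-36)) = 1/(-47586 + 0) = 1/(-47586) = -1/47586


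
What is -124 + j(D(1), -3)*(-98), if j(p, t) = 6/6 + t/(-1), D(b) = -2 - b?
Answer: -516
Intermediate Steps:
j(p, t) = 1 - t (j(p, t) = 6*(⅙) + t*(-1) = 1 - t)
-124 + j(D(1), -3)*(-98) = -124 + (1 - 1*(-3))*(-98) = -124 + (1 + 3)*(-98) = -124 + 4*(-98) = -124 - 392 = -516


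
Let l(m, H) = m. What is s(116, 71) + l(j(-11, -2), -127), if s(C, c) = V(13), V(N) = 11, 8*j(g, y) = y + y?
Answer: 21/2 ≈ 10.500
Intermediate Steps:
j(g, y) = y/4 (j(g, y) = (y + y)/8 = (2*y)/8 = y/4)
s(C, c) = 11
s(116, 71) + l(j(-11, -2), -127) = 11 + (1/4)*(-2) = 11 - 1/2 = 21/2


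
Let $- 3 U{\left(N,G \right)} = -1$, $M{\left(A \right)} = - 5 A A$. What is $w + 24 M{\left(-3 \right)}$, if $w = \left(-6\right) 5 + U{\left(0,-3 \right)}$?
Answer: $- \frac{3329}{3} \approx -1109.7$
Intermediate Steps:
$M{\left(A \right)} = - 5 A^{2}$
$U{\left(N,G \right)} = \frac{1}{3}$ ($U{\left(N,G \right)} = \left(- \frac{1}{3}\right) \left(-1\right) = \frac{1}{3}$)
$w = - \frac{89}{3}$ ($w = \left(-6\right) 5 + \frac{1}{3} = -30 + \frac{1}{3} = - \frac{89}{3} \approx -29.667$)
$w + 24 M{\left(-3 \right)} = - \frac{89}{3} + 24 \left(- 5 \left(-3\right)^{2}\right) = - \frac{89}{3} + 24 \left(\left(-5\right) 9\right) = - \frac{89}{3} + 24 \left(-45\right) = - \frac{89}{3} - 1080 = - \frac{3329}{3}$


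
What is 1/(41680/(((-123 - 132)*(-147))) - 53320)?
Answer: -7497/399731704 ≈ -1.8755e-5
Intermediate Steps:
1/(41680/(((-123 - 132)*(-147))) - 53320) = 1/(41680/((-255*(-147))) - 53320) = 1/(41680/37485 - 53320) = 1/(41680*(1/37485) - 53320) = 1/(8336/7497 - 53320) = 1/(-399731704/7497) = -7497/399731704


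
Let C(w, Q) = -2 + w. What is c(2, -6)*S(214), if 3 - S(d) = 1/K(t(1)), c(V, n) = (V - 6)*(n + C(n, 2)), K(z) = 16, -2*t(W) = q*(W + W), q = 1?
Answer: 329/2 ≈ 164.50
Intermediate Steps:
t(W) = -W (t(W) = -(W + W)/2 = -2*W/2 = -W)
c(V, n) = (-6 + V)*(-2 + 2*n) (c(V, n) = (V - 6)*(n + (-2 + n)) = (-6 + V)*(-2 + 2*n))
S(d) = 47/16 (S(d) = 3 - 1/16 = 47/16)
c(2, -6)*S(214) = (12 - 12*(-6) - 2*2 + 2*2*(-6))*(47/16) = (12 + 72 - 4 - 24)*(47/16) = 56*(47/16) = 329/2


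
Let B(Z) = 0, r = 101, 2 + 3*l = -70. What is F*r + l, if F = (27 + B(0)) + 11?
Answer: 3814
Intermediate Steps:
l = -24 (l = -2/3 + (1/3)*(-70) = -2/3 - 70/3 = -24)
F = 38 (F = (27 + 0) + 11 = 27 + 11 = 38)
F*r + l = 38*101 - 24 = 3838 - 24 = 3814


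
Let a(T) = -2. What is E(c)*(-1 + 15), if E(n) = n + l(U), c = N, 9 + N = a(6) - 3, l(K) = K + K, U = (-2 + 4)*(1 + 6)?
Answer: 196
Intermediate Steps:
U = 14 (U = 2*7 = 14)
l(K) = 2*K
N = -14 (N = -9 + (-2 - 3) = -9 - 5 = -14)
c = -14
E(n) = 28 + n (E(n) = n + 2*14 = n + 28 = 28 + n)
E(c)*(-1 + 15) = (28 - 14)*(-1 + 15) = 14*14 = 196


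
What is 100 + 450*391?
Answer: 176050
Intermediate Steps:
100 + 450*391 = 100 + 175950 = 176050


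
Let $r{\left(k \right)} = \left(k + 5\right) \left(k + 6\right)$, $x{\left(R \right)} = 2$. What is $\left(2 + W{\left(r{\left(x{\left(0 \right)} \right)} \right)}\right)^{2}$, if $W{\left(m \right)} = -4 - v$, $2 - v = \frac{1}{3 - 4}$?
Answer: $25$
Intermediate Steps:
$v = 3$ ($v = 2 - \frac{1}{3 - 4} = 2 - \frac{1}{-1} = 2 - -1 = 2 + 1 = 3$)
$r{\left(k \right)} = \left(5 + k\right) \left(6 + k\right)$
$W{\left(m \right)} = -7$ ($W{\left(m \right)} = -4 - 3 = -7$)
$\left(2 + W{\left(r{\left(x{\left(0 \right)} \right)} \right)}\right)^{2} = \left(2 - 7\right)^{2} = \left(-5\right)^{2} = 25$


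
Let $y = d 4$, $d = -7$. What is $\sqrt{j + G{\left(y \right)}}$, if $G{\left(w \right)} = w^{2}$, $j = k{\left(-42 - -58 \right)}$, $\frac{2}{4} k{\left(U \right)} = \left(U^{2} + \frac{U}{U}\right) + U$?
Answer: $\sqrt{1330} \approx 36.469$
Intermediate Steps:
$k{\left(U \right)} = 2 + 2 U + 2 U^{2}$ ($k{\left(U \right)} = 2 \left(\left(U^{2} + \frac{U}{U}\right) + U\right) = 2 \left(\left(U^{2} + 1\right) + U\right) = 2 \left(\left(1 + U^{2}\right) + U\right) = 2 \left(1 + U + U^{2}\right) = 2 + 2 U + 2 U^{2}$)
$j = 546$ ($j = 2 + 2 \left(-42 - -58\right) + 2 \left(-42 - -58\right)^{2} = 2 + 2 \left(-42 + 58\right) + 2 \left(-42 + 58\right)^{2} = 2 + 2 \cdot 16 + 2 \cdot 16^{2} = 2 + 32 + 2 \cdot 256 = 2 + 32 + 512 = 546$)
$y = -28$ ($y = \left(-7\right) 4 = -28$)
$\sqrt{j + G{\left(y \right)}} = \sqrt{546 + \left(-28\right)^{2}} = \sqrt{546 + 784} = \sqrt{1330}$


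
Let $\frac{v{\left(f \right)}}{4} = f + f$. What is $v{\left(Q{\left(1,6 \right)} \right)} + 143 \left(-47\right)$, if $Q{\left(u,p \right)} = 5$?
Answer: $-6681$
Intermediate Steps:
$v{\left(f \right)} = 8 f$ ($v{\left(f \right)} = 4 \left(f + f\right) = 4 \cdot 2 f = 8 f$)
$v{\left(Q{\left(1,6 \right)} \right)} + 143 \left(-47\right) = 8 \cdot 5 + 143 \left(-47\right) = 40 - 6721 = -6681$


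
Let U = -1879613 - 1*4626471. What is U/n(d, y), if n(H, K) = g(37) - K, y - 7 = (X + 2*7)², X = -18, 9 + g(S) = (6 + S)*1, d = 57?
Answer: -6506084/11 ≈ -5.9146e+5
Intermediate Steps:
g(S) = -3 + S (g(S) = -9 + (6 + S)*1 = -9 + (6 + S) = -3 + S)
y = 23 (y = 7 + (-18 + 2*7)² = 7 + (-18 + 14)² = 7 + (-4)² = 7 + 16 = 23)
n(H, K) = 34 - K (n(H, K) = (-3 + 37) - K = 34 - K)
U = -6506084 (U = -1879613 - 4626471 = -6506084)
U/n(d, y) = -6506084/(34 - 1*23) = -6506084/(34 - 23) = -6506084/11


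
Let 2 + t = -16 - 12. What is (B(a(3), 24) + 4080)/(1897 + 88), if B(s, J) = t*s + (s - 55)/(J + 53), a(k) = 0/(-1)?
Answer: 5711/2779 ≈ 2.0551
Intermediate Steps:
a(k) = 0 (a(k) = 0*(-1) = 0)
t = -30 (t = -2 + (-16 - 12) = -2 - 28 = -30)
B(s, J) = -30*s + (-55 + s)/(53 + J) (B(s, J) = -30*s + (s - 55)/(J + 53) = -30*s + (-55 + s)/(53 + J))
(B(a(3), 24) + 4080)/(1897 + 88) = ((-55 - 1589*0 - 30*24*0)/(53 + 24) + 4080)/(1897 + 88) = ((-55 + 0 + 0)/77 + 4080)/1985 = ((1/77)*(-55) + 4080)*(1/1985) = (-5/7 + 4080)*(1/1985) = (28555/7)*(1/1985) = 5711/2779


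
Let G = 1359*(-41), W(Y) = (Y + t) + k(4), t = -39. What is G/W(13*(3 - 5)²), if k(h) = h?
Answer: -55719/17 ≈ -3277.6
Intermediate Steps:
W(Y) = -35 + Y (W(Y) = (Y - 39) + 4 = (-39 + Y) + 4 = -35 + Y)
G = -55719
G/W(13*(3 - 5)²) = -55719/(-35 + 13*(3 - 5)²) = -55719/(-35 + 13*(-2)²) = -55719/(-35 + 13*4) = -55719/(-35 + 52) = -55719/17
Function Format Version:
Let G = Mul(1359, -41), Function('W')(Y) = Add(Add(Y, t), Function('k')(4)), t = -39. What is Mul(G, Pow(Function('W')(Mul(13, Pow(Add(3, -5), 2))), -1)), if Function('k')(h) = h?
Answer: Rational(-55719, 17) ≈ -3277.6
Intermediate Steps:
Function('W')(Y) = Add(-35, Y) (Function('W')(Y) = Add(Add(Y, -39), 4) = Add(Add(-39, Y), 4) = Add(-35, Y))
G = -55719
Mul(G, Pow(Function('W')(Mul(13, Pow(Add(3, -5), 2))), -1)) = Mul(-55719, Pow(Add(-35, Mul(13, Pow(Add(3, -5), 2))), -1)) = Mul(-55719, Pow(Add(-35, Mul(13, Pow(-2, 2))), -1)) = Mul(-55719, Pow(Add(-35, Mul(13, 4)), -1)) = Mul(-55719, Pow(Add(-35, 52), -1)) = Mul(-55719, Pow(17, -1)) = Mul(-55719, Rational(1, 17)) = Rational(-55719, 17)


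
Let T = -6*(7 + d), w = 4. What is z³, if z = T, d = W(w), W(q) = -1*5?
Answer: -1728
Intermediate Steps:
W(q) = -5
d = -5
T = -12 (T = -6*(7 - 5) = -6*2 = -12)
z = -12
z³ = (-12)³ = -1728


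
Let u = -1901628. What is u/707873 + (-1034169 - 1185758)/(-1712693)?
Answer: -1685478578933/1212369131989 ≈ -1.3902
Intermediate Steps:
u/707873 + (-1034169 - 1185758)/(-1712693) = -1901628/707873 + (-1034169 - 1185758)/(-1712693) = -1901628*1/707873 - 2219927*(-1/1712693) = -1901628/707873 + 2219927/1712693 = -1685478578933/1212369131989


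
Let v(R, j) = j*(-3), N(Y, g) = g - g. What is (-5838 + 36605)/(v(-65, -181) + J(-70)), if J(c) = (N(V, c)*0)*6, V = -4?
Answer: 30767/543 ≈ 56.661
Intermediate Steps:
N(Y, g) = 0
J(c) = 0 (J(c) = (0*0)*6 = 0*6 = 0)
v(R, j) = -3*j
(-5838 + 36605)/(v(-65, -181) + J(-70)) = (-5838 + 36605)/(-3*(-181) + 0) = 30767/(543 + 0) = 30767/543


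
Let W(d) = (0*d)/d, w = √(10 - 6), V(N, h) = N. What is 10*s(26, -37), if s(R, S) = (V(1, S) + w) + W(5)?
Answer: 30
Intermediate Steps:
w = 2 (w = √4 = 2)
W(d) = 0 (W(d) = 0/d = 0)
s(R, S) = 3 (s(R, S) = (1 + 2) + 0 = 3 + 0 = 3)
10*s(26, -37) = 10*3 = 30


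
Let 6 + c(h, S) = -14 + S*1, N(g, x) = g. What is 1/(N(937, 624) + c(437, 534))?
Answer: 1/1451 ≈ 0.00068918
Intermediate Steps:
c(h, S) = -20 + S (c(h, S) = -6 + (-14 + S*1) = -6 + (-14 + S) = -20 + S)
1/(N(937, 624) + c(437, 534)) = 1/(937 + (-20 + 534)) = 1/(937 + 514) = 1/1451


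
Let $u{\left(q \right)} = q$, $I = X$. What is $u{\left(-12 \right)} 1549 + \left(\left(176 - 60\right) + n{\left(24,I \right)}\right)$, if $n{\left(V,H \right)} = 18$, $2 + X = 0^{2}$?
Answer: $-18454$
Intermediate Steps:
$X = -2$ ($X = -2 + 0^{2} = -2 + 0 = -2$)
$I = -2$
$u{\left(-12 \right)} 1549 + \left(\left(176 - 60\right) + n{\left(24,I \right)}\right) = \left(-12\right) 1549 + \left(\left(176 - 60\right) + 18\right) = -18588 + \left(116 + 18\right) = -18588 + 134 = -18454$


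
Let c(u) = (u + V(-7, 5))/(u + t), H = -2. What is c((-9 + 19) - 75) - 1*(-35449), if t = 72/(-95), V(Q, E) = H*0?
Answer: 221456078/6247 ≈ 35450.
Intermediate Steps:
V(Q, E) = 0 (V(Q, E) = -2*0 = 0)
t = -72/95 (t = 72*(-1/95) = -72/95 ≈ -0.75789)
c(u) = u/(-72/95 + u) (c(u) = (u + 0)/(u - 72/95) = u/(-72/95 + u))
c((-9 + 19) - 75) - 1*(-35449) = 95*((-9 + 19) - 75)/(-72 + 95*((-9 + 19) - 75)) - 1*(-35449) = 95*(10 - 75)/(-72 + 95*(10 - 75)) + 35449 = 95*(-65)/(-72 + 95*(-65)) + 35449 = 95*(-65)/(-72 - 6175) + 35449 = 95*(-65)/(-6247) + 35449 = 95*(-65)*(-1/6247) + 35449 = 6175/6247 + 35449 = 221456078/6247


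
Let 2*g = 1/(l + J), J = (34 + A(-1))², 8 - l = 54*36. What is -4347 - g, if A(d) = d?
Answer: -7363817/1694 ≈ -4347.0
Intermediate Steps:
l = -1936 (l = 8 - 54*36 = 8 - 1*1944 = 8 - 1944 = -1936)
J = 1089 (J = (34 - 1)² = 33² = 1089)
g = -1/1694 (g = 1/(2*(-1936 + 1089)) = (½)/(-847) = (½)*(-1/847) = -1/1694 ≈ -0.00059032)
-4347 - g = -4347 - 1*(-1/1694) = -4347 + 1/1694 = -7363817/1694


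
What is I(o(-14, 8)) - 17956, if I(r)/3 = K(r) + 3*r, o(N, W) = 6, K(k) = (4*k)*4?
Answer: -17614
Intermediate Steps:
K(k) = 16*k
I(r) = 57*r (I(r) = 3*(16*r + 3*r) = 3*(19*r) = 57*r)
I(o(-14, 8)) - 17956 = 57*6 - 17956 = 342 - 17956 = -17614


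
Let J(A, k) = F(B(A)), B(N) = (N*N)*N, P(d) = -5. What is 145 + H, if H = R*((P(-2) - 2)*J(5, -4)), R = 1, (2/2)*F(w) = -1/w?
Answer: 18132/125 ≈ 145.06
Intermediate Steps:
B(N) = N³ (B(N) = N²*N = N³)
F(w) = -1/w
J(A, k) = -1/A³ (J(A, k) = -1/(A³) = -1/A³)
H = 7/125 (H = 1*((-5 - 2)*(-1/5³)) = 1*(-(-7)/125) = 1*(-7*(-1/125)) = 1*(7/125) = 7/125 ≈ 0.056000)
145 + H = 145 + 7/125 = 18132/125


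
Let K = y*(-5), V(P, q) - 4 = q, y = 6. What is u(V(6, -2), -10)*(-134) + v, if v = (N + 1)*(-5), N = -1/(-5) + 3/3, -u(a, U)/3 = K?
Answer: -12071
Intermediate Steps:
V(P, q) = 4 + q
K = -30 (K = 6*(-5) = -30)
u(a, U) = 90 (u(a, U) = -3*(-30) = 90)
N = 6/5 (N = -1*(-⅕) + 3*(⅓) = ⅕ + 1 = 6/5 ≈ 1.2000)
v = -11 (v = (6/5 + 1)*(-5) = (11/5)*(-5) = -11)
u(V(6, -2), -10)*(-134) + v = 90*(-134) - 11 = -12060 - 11 = -12071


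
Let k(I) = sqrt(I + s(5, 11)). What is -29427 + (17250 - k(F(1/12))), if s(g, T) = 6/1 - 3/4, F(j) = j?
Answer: -12177 - 4*sqrt(3)/3 ≈ -12179.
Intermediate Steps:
s(g, T) = 21/4 (s(g, T) = 6*1 - 3*1/4 = 6 - 3/4 = 21/4)
k(I) = sqrt(21/4 + I) (k(I) = sqrt(I + 21/4) = sqrt(21/4 + I))
-29427 + (17250 - k(F(1/12))) = -29427 + (17250 - sqrt(21 + 4/12)/2) = -29427 + (17250 - sqrt(21 + 4*(1/12))/2) = -29427 + (17250 - sqrt(21 + 1/3)/2) = -29427 + (17250 - sqrt(64/3)/2) = -29427 + (17250 - 8*sqrt(3)/3/2) = -29427 + (17250 - 4*sqrt(3)/3) = -12177 - 4*sqrt(3)/3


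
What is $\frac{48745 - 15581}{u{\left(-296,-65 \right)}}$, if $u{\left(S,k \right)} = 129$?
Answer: $\frac{33164}{129} \approx 257.09$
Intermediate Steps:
$\frac{48745 - 15581}{u{\left(-296,-65 \right)}} = \frac{48745 - 15581}{129} = 33164 \cdot \frac{1}{129} = \frac{33164}{129}$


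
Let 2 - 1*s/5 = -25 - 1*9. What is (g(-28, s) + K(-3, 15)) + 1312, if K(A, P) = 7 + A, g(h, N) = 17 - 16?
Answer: 1317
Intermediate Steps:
s = 180 (s = 10 - 5*(-25 - 1*9) = 10 - 5*(-25 - 9) = 10 - 5*(-34) = 10 + 170 = 180)
g(h, N) = 1
(g(-28, s) + K(-3, 15)) + 1312 = (1 + (7 - 3)) + 1312 = (1 + 4) + 1312 = 5 + 1312 = 1317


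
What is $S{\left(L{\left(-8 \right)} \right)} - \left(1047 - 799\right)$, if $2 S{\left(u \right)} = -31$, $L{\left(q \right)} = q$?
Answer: $- \frac{527}{2} \approx -263.5$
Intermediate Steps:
$S{\left(u \right)} = - \frac{31}{2}$ ($S{\left(u \right)} = \frac{1}{2} \left(-31\right) = - \frac{31}{2}$)
$S{\left(L{\left(-8 \right)} \right)} - \left(1047 - 799\right) = - \frac{31}{2} - \left(1047 - 799\right) = - \frac{31}{2} - 248 = - \frac{527}{2}$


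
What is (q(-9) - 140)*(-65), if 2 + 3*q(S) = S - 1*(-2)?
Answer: 9295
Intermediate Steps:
q(S) = S/3 (q(S) = -2/3 + (S - 1*(-2))/3 = -2/3 + (S + 2)/3 = -2/3 + (2 + S)/3 = -2/3 + (2/3 + S/3) = S/3)
(q(-9) - 140)*(-65) = ((1/3)*(-9) - 140)*(-65) = (-3 - 140)*(-65) = -143*(-65) = 9295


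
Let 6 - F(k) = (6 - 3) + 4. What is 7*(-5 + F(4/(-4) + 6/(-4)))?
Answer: -42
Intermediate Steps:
F(k) = -1 (F(k) = 6 - ((6 - 3) + 4) = 6 - (3 + 4) = 6 - 1*7 = 6 - 7 = -1)
7*(-5 + F(4/(-4) + 6/(-4))) = 7*(-5 - 1) = 7*(-6) = -42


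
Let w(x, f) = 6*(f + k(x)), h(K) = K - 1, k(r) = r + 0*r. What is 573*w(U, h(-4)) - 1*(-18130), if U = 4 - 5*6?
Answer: -88448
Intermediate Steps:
k(r) = r (k(r) = r + 0 = r)
h(K) = -1 + K
U = -26 (U = 4 - 30 = -26)
w(x, f) = 6*f + 6*x (w(x, f) = 6*(f + x) = 6*f + 6*x)
573*w(U, h(-4)) - 1*(-18130) = 573*(6*(-1 - 4) + 6*(-26)) - 1*(-18130) = 573*(6*(-5) - 156) + 18130 = 573*(-30 - 156) + 18130 = 573*(-186) + 18130 = -106578 + 18130 = -88448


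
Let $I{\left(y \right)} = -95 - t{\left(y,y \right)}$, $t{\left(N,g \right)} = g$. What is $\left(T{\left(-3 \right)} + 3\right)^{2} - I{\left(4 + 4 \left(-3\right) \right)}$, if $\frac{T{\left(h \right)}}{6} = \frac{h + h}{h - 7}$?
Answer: $\frac{3264}{25} \approx 130.56$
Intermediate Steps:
$T{\left(h \right)} = \frac{12 h}{-7 + h}$ ($T{\left(h \right)} = 6 \frac{h + h}{h - 7} = 6 \frac{2 h}{-7 + h} = \frac{12 h}{-7 + h}$)
$I{\left(y \right)} = -95 - y$
$\left(T{\left(-3 \right)} + 3\right)^{2} - I{\left(4 + 4 \left(-3\right) \right)} = \left(12 \left(-3\right) \frac{1}{-7 - 3} + 3\right)^{2} - \left(-95 - \left(4 + 4 \left(-3\right)\right)\right) = \left(12 \left(-3\right) \frac{1}{-10} + 3\right)^{2} - \left(-95 - \left(4 - 12\right)\right) = \left(12 \left(-3\right) \left(- \frac{1}{10}\right) + 3\right)^{2} - \left(-95 - -8\right) = \left(\frac{18}{5} + 3\right)^{2} - \left(-95 + 8\right) = \left(\frac{33}{5}\right)^{2} - -87 = \frac{1089}{25} + 87 = \frac{3264}{25}$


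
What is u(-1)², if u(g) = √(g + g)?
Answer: -2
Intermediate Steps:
u(g) = √2*√g (u(g) = √(2*g) = √2*√g)
u(-1)² = (√2*√(-1))² = (√2*I)² = (I*√2)² = -2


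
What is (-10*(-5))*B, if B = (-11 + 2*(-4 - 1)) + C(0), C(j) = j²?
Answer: -1050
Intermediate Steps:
B = -21 (B = (-11 + 2*(-4 - 1)) + 0² = (-11 + 2*(-5)) + 0 = (-11 - 10) + 0 = -21 + 0 = -21)
(-10*(-5))*B = -10*(-5)*(-21) = 50*(-21) = -1050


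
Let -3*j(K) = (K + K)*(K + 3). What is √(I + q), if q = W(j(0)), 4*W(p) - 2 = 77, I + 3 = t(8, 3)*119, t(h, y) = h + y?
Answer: √5303/2 ≈ 36.411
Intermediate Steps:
j(K) = -2*K*(3 + K)/3 (j(K) = -(K + K)*(K + 3)/3 = -2*K*(3 + K)/3)
I = 1306 (I = -3 + (8 + 3)*119 = -3 + 11*119 = -3 + 1309 = 1306)
W(p) = 79/4 (W(p) = ½ + (¼)*77 = ½ + 77/4 = 79/4)
q = 79/4 ≈ 19.750
√(I + q) = √(1306 + 79/4) = √(5303/4) = √5303/2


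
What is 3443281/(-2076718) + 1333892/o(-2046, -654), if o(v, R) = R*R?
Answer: 324342787565/222061379022 ≈ 1.4606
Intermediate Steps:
o(v, R) = R²
3443281/(-2076718) + 1333892/o(-2046, -654) = 3443281/(-2076718) + 1333892/((-654)²) = 3443281*(-1/2076718) + 1333892/427716 = -3443281/2076718 + 1333892*(1/427716) = -3443281/2076718 + 333473/106929 = 324342787565/222061379022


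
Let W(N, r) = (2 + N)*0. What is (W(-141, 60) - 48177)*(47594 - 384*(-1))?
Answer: -2311436106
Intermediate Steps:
W(N, r) = 0
(W(-141, 60) - 48177)*(47594 - 384*(-1)) = (0 - 48177)*(47594 - 384*(-1)) = -48177*(47594 + 384) = -48177*47978 = -2311436106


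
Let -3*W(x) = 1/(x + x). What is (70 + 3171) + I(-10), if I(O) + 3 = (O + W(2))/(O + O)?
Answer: 777241/240 ≈ 3238.5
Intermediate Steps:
W(x) = -1/(6*x) (W(x) = -1/(3*(x + x)) = -1/(2*x)/3 = -1/(6*x))
I(O) = -3 + (-1/12 + O)/(2*O) (I(O) = -3 + (O - 1/6/2)/(O + O) = -3 + (O - 1/6*1/2)/((2*O)) = -3 + (O - 1/12)*(1/(2*O)) = -3 + (-1/12 + O)*(1/(2*O)) = -3 + (-1/12 + O)/(2*O))
(70 + 3171) + I(-10) = (70 + 3171) + (1/24)*(-1 - 60*(-10))/(-10) = 3241 + (1/24)*(-1/10)*(-1 + 600) = 3241 + (1/24)*(-1/10)*599 = 3241 - 599/240 = 777241/240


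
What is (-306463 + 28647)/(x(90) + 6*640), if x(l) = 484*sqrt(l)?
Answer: 2222528/13203 - 4201967*sqrt(10)/66015 ≈ -32.949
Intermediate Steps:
(-306463 + 28647)/(x(90) + 6*640) = (-306463 + 28647)/(484*sqrt(90) + 6*640) = -277816/(484*(3*sqrt(10)) + 3840) = -277816/(1452*sqrt(10) + 3840) = -277816/(3840 + 1452*sqrt(10))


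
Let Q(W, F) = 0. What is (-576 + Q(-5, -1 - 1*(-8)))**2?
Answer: 331776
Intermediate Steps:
(-576 + Q(-5, -1 - 1*(-8)))**2 = (-576 + 0)**2 = (-576)**2 = 331776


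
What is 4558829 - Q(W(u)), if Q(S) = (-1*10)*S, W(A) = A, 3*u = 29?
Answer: 13676777/3 ≈ 4.5589e+6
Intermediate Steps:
u = 29/3 (u = (⅓)*29 = 29/3 ≈ 9.6667)
Q(S) = -10*S
4558829 - Q(W(u)) = 4558829 - (-10)*29/3 = 4558829 - 1*(-290/3) = 4558829 + 290/3 = 13676777/3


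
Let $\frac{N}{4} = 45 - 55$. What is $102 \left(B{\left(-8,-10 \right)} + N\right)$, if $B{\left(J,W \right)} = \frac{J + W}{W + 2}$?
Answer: $- \frac{7701}{2} \approx -3850.5$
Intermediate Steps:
$B{\left(J,W \right)} = \frac{J + W}{2 + W}$
$N = -40$ ($N = 4 \left(45 - 55\right) = 4 \left(-10\right) = -40$)
$102 \left(B{\left(-8,-10 \right)} + N\right) = 102 \left(\frac{-8 - 10}{2 - 10} - 40\right) = 102 \left(\frac{1}{-8} \left(-18\right) - 40\right) = 102 \left(\left(- \frac{1}{8}\right) \left(-18\right) - 40\right) = 102 \left(\frac{9}{4} - 40\right) = 102 \left(- \frac{151}{4}\right) = - \frac{7701}{2}$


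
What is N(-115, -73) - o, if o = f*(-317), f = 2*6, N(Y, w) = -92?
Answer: 3712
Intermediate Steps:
f = 12
o = -3804 (o = 12*(-317) = -3804)
N(-115, -73) - o = -92 - 1*(-3804) = -92 + 3804 = 3712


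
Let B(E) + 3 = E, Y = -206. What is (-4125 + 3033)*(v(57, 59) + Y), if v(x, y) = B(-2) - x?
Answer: 292656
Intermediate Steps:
B(E) = -3 + E
v(x, y) = -5 - x (v(x, y) = (-3 - 2) - x = -5 - x)
(-4125 + 3033)*(v(57, 59) + Y) = (-4125 + 3033)*((-5 - 1*57) - 206) = -1092*((-5 - 57) - 206) = -1092*(-62 - 206) = -1092*(-268) = 292656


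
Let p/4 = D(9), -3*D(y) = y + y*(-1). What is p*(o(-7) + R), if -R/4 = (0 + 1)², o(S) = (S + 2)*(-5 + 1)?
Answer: 0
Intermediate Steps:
D(y) = 0 (D(y) = -(y + y*(-1))/3 = -(y - y)/3 = -⅓*0 = 0)
o(S) = -8 - 4*S (o(S) = (2 + S)*(-4) = -8 - 4*S)
R = -4 (R = -4*(0 + 1)² = -4*1² = -4*1 = -4)
p = 0 (p = 4*0 = 0)
p*(o(-7) + R) = 0*((-8 - 4*(-7)) - 4) = 0*((-8 + 28) - 4) = 0*(20 - 4) = 0*16 = 0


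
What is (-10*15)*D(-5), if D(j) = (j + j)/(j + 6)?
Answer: 1500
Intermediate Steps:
D(j) = 2*j/(6 + j) (D(j) = (2*j)/(6 + j) = 2*j/(6 + j))
(-10*15)*D(-5) = (-10*15)*(2*(-5)/(6 - 5)) = -300*(-5)/1 = -300*(-5) = -150*(-10) = 1500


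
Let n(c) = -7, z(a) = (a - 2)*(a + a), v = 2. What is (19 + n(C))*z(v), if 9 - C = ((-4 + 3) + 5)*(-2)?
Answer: 0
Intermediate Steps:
C = 17 (C = 9 - ((-4 + 3) + 5)*(-2) = 9 - (-1 + 5)*(-2) = 9 - 4*(-2) = 9 - 1*(-8) = 9 + 8 = 17)
z(a) = 2*a*(-2 + a) (z(a) = (-2 + a)*(2*a) = 2*a*(-2 + a))
(19 + n(C))*z(v) = (19 - 7)*(2*2*(-2 + 2)) = 12*(2*2*0) = 12*0 = 0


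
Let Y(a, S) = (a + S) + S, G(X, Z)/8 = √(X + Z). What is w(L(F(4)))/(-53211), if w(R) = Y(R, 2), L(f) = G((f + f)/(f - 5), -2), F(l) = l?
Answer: -4/53211 - 8*I*√10/53211 ≈ -7.5172e-5 - 0.00047543*I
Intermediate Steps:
G(X, Z) = 8*√(X + Z)
L(f) = 8*√(-2 + 2*f/(-5 + f)) (L(f) = 8*√((f + f)/(f - 5) - 2) = 8*√((2*f)/(-5 + f) - 2) = 8*√(2*f/(-5 + f) - 2) = 8*√(-2 + 2*f/(-5 + f)))
Y(a, S) = a + 2*S (Y(a, S) = (S + a) + S = a + 2*S)
w(R) = 4 + R (w(R) = R + 2*2 = R + 4 = 4 + R)
w(L(F(4)))/(-53211) = (4 + 8*√10*√(1/(-5 + 4)))/(-53211) = (4 + 8*√10*√(1/(-1)))*(-1/53211) = (4 + 8*√10*√(-1))*(-1/53211) = (4 + 8*√10*I)*(-1/53211) = (4 + 8*I*√10)*(-1/53211) = -4/53211 - 8*I*√10/53211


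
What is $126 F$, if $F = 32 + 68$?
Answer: $12600$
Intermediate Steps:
$F = 100$
$126 F = 126 \cdot 100 = 12600$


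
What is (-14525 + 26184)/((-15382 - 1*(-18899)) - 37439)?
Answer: -11659/33922 ≈ -0.34370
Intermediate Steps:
(-14525 + 26184)/((-15382 - 1*(-18899)) - 37439) = 11659/((-15382 + 18899) - 37439) = 11659/(3517 - 37439) = 11659/(-33922) = 11659*(-1/33922) = -11659/33922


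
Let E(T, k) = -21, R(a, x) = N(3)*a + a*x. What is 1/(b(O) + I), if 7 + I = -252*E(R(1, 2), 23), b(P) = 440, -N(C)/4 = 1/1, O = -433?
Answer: 1/5725 ≈ 0.00017467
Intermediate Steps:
N(C) = -4 (N(C) = -4/1 = -4*1 = -4)
R(a, x) = -4*a + a*x
I = 5285 (I = -7 - 252*(-21) = -7 + 5292 = 5285)
1/(b(O) + I) = 1/(440 + 5285) = 1/5725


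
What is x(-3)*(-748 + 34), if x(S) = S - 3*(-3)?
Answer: -4284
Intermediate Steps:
x(S) = 9 + S (x(S) = S + 9 = 9 + S)
x(-3)*(-748 + 34) = (9 - 3)*(-748 + 34) = 6*(-714) = -4284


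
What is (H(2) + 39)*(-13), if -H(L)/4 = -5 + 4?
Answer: -559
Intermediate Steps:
H(L) = 4 (H(L) = -4*(-5 + 4) = -4*(-1) = 4)
(H(2) + 39)*(-13) = (4 + 39)*(-13) = 43*(-13) = -559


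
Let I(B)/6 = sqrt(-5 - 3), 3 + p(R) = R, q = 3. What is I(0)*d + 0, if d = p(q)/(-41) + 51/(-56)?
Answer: -153*I*sqrt(2)/14 ≈ -15.455*I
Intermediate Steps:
p(R) = -3 + R
I(B) = 12*I*sqrt(2) (I(B) = 6*sqrt(-5 - 3) = 6*sqrt(-8) = 6*(2*I*sqrt(2)) = 12*I*sqrt(2))
d = -51/56 (d = (-3 + 3)/(-41) + 51/(-56) = 0*(-1/41) + 51*(-1/56) = 0 - 51/56 = -51/56 ≈ -0.91071)
I(0)*d + 0 = (12*I*sqrt(2))*(-51/56) + 0 = -153*I*sqrt(2)/14 + 0 = -153*I*sqrt(2)/14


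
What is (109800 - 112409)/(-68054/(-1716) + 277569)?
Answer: -2238522/238188229 ≈ -0.0093981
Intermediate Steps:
(109800 - 112409)/(-68054/(-1716) + 277569) = -2609/(-68054*(-1/1716) + 277569) = -2609/(34027/858 + 277569) = -2609/238188229/858 = -2609*858/238188229 = -2238522/238188229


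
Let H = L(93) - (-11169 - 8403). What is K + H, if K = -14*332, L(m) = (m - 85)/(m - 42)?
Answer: 761132/51 ≈ 14924.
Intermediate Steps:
L(m) = (-85 + m)/(-42 + m)
H = 998180/51 (H = (-85 + 93)/(-42 + 93) - (-11169 - 8403) = 8/51 - 1*(-19572) = (1/51)*8 + 19572 = 8/51 + 19572 = 998180/51 ≈ 19572.)
K = -4648
K + H = -4648 + 998180/51 = 761132/51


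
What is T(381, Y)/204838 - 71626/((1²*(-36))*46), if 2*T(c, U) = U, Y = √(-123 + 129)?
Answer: 35813/828 + √6/409676 ≈ 43.252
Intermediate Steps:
Y = √6 ≈ 2.4495
T(c, U) = U/2
T(381, Y)/204838 - 71626/((1²*(-36))*46) = (√6/2)/204838 - 71626/((1²*(-36))*46) = (√6/2)*(1/204838) - 71626/((1*(-36))*46) = √6/409676 - 71626/((-36*46)) = √6/409676 - 71626/(-1656) = √6/409676 - 71626*(-1/1656) = √6/409676 + 35813/828 = 35813/828 + √6/409676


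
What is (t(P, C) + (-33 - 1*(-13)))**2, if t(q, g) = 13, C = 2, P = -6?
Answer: 49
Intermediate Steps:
(t(P, C) + (-33 - 1*(-13)))**2 = (13 + (-33 - 1*(-13)))**2 = (13 + (-33 + 13))**2 = (13 - 20)**2 = (-7)**2 = 49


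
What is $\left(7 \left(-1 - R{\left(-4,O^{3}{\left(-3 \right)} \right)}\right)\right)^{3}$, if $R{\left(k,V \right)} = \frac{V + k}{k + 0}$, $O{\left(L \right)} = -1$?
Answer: $- \frac{250047}{64} \approx -3907.0$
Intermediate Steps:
$R{\left(k,V \right)} = \frac{V + k}{k}$
$\left(7 \left(-1 - R{\left(-4,O^{3}{\left(-3 \right)} \right)}\right)\right)^{3} = \left(7 \left(-1 - \frac{\left(-1\right)^{3} - 4}{-4}\right)\right)^{3} = \left(7 \left(-1 - - \frac{-1 - 4}{4}\right)\right)^{3} = \left(7 \left(-1 - \left(- \frac{1}{4}\right) \left(-5\right)\right)\right)^{3} = \left(7 \left(-1 - \frac{5}{4}\right)\right)^{3} = \left(7 \left(- \frac{9}{4}\right)\right)^{3} = \left(- \frac{63}{4}\right)^{3} = - \frac{250047}{64}$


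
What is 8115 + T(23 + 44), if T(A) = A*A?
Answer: 12604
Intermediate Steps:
T(A) = A²
8115 + T(23 + 44) = 8115 + (23 + 44)² = 8115 + 67² = 8115 + 4489 = 12604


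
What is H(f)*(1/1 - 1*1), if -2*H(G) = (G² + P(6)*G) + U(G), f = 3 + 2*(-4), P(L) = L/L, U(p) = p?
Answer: 0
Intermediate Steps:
P(L) = 1
f = -5 (f = 3 - 8 = -5)
H(G) = -G - G²/2 (H(G) = -((G² + 1*G) + G)/2 = -((G² + G) + G)/2 = -((G + G²) + G)/2 = -(G² + 2*G)/2 = -G - G²/2)
H(f)*(1/1 - 1*1) = ((½)*(-5)*(-2 - 1*(-5)))*(1/1 - 1*1) = ((½)*(-5)*(-2 + 5))*(1 - 1) = ((½)*(-5)*3)*0 = -15/2*0 = 0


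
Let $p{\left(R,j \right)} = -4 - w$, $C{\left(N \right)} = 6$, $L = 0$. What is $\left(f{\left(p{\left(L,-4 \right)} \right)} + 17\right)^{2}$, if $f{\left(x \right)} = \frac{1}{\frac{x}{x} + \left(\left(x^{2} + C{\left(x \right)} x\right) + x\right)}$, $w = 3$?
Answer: $324$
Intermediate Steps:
$p{\left(R,j \right)} = -7$ ($p{\left(R,j \right)} = -4 - 3 = -7$)
$f{\left(x \right)} = \frac{1}{1 + x^{2} + 7 x}$ ($f{\left(x \right)} = \frac{1}{\frac{x}{x} + \left(\left(x^{2} + 6 x\right) + x\right)} = \frac{1}{1 + \left(x^{2} + 7 x\right)} = \frac{1}{1 + x^{2} + 7 x}$)
$\left(f{\left(p{\left(L,-4 \right)} \right)} + 17\right)^{2} = \left(\frac{1}{1 + \left(-7\right)^{2} + 7 \left(-7\right)} + 17\right)^{2} = \left(\frac{1}{1 + 49 - 49} + 17\right)^{2} = \left(1^{-1} + 17\right)^{2} = \left(1 + 17\right)^{2} = 18^{2} = 324$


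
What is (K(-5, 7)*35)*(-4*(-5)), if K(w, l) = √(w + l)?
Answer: 700*√2 ≈ 989.95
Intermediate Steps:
K(w, l) = √(l + w)
(K(-5, 7)*35)*(-4*(-5)) = (√(7 - 5)*35)*(-4*(-5)) = (√2*35)*20 = (35*√2)*20 = 700*√2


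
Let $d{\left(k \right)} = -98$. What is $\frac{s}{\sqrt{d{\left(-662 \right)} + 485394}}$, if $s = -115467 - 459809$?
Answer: $- \frac{143819 \sqrt{619}}{4333} \approx -825.8$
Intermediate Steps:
$s = -575276$ ($s = -115467 - 459809 = -575276$)
$\frac{s}{\sqrt{d{\left(-662 \right)} + 485394}} = - \frac{575276}{\sqrt{-98 + 485394}} = - \frac{575276}{\sqrt{485296}} = - \frac{575276}{28 \sqrt{619}} = - 575276 \frac{\sqrt{619}}{17332} = - \frac{143819 \sqrt{619}}{4333}$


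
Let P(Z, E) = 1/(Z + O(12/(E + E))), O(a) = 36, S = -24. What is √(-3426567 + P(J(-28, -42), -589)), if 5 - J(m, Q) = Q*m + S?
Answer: 7*I*√86315991982/1111 ≈ 1851.1*I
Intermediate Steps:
J(m, Q) = 29 - Q*m (J(m, Q) = 5 - (Q*m - 24) = 5 - (-24 + Q*m) = 5 + (24 - Q*m) = 29 - Q*m)
P(Z, E) = 1/(36 + Z) (P(Z, E) = 1/(Z + 36) = 1/(36 + Z))
√(-3426567 + P(J(-28, -42), -589)) = √(-3426567 + 1/(36 + (29 - 1*(-42)*(-28)))) = √(-3426567 + 1/(36 + (29 - 1176))) = √(-3426567 + 1/(36 - 1147)) = √(-3426567 + 1/(-1111)) = √(-3426567 - 1/1111) = √(-3806915938/1111) = 7*I*√86315991982/1111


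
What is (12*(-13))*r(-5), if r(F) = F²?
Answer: -3900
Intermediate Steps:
(12*(-13))*r(-5) = (12*(-13))*(-5)² = -156*25 = -3900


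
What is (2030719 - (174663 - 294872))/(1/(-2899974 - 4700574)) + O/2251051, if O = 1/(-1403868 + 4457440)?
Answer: -112373595911602560240845567/6873746304172 ≈ -1.6348e+13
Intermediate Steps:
O = 1/3053572 ≈ 3.2749e-7
(2030719 - (174663 - 294872))/(1/(-2899974 - 4700574)) + O/2251051 = (2030719 - (174663 - 294872))/(1/(-2899974 - 4700574)) + (1/3053572)/2251051 = (2030719 - 1*(-120209))/(1/(-7600548)) + (1/3053572)*(1/2251051) = (2030719 + 120209)/(-1/7600548) + 1/6873746304172 = 2150928*(-7600548) + 1/6873746304172 = -16348231508544 + 1/6873746304172 = -112373595911602560240845567/6873746304172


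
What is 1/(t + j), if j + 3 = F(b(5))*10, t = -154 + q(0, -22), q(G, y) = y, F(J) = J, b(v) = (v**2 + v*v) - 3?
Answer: 1/291 ≈ 0.0034364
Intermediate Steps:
b(v) = -3 + 2*v**2 (b(v) = (v**2 + v**2) - 3 = 2*v**2 - 3 = -3 + 2*v**2)
t = -176 (t = -154 - 22 = -176)
j = 467 (j = -3 + (-3 + 2*5**2)*10 = -3 + (-3 + 2*25)*10 = -3 + (-3 + 50)*10 = -3 + 47*10 = -3 + 470 = 467)
1/(t + j) = 1/(-176 + 467) = 1/291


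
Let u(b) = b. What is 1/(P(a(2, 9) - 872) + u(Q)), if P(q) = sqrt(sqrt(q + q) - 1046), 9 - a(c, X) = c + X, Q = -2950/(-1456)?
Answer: 728/(1475 + 728*sqrt(2)*sqrt(-523 + I*sqrt(437))) ≈ 0.0025365 - 0.030704*I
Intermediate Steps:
Q = 1475/728 (Q = -2950*(-1/1456) = 1475/728 ≈ 2.0261)
a(c, X) = 9 - X - c (a(c, X) = 9 - (c + X) = 9 - (X + c) = 9 + (-X - c) = 9 - X - c)
P(q) = sqrt(-1046 + sqrt(2)*sqrt(q)) (P(q) = sqrt(sqrt(2*q) - 1046) = sqrt(sqrt(2)*sqrt(q) - 1046) = sqrt(-1046 + sqrt(2)*sqrt(q)))
1/(P(a(2, 9) - 872) + u(Q)) = 1/(sqrt(-1046 + sqrt(2)*sqrt((9 - 1*9 - 1*2) - 872)) + 1475/728) = 1/(sqrt(-1046 + sqrt(2)*sqrt((9 - 9 - 2) - 872)) + 1475/728) = 1/(sqrt(-1046 + sqrt(2)*sqrt(-2 - 872)) + 1475/728) = 1/(sqrt(-1046 + sqrt(2)*sqrt(-874)) + 1475/728) = 1/(sqrt(-1046 + sqrt(2)*(I*sqrt(874))) + 1475/728) = 1/(sqrt(-1046 + 2*I*sqrt(437)) + 1475/728) = 1/(1475/728 + sqrt(-1046 + 2*I*sqrt(437)))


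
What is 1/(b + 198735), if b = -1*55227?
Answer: 1/143508 ≈ 6.9683e-6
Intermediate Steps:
b = -55227
1/(b + 198735) = 1/(-55227 + 198735) = 1/143508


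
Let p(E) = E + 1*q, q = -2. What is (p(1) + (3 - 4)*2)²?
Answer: 9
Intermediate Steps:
p(E) = -2 + E (p(E) = E + 1*(-2) = E - 2 = -2 + E)
(p(1) + (3 - 4)*2)² = ((-2 + 1) + (3 - 4)*2)² = (-1 - 1*2)² = (-1 - 2)² = (-3)² = 9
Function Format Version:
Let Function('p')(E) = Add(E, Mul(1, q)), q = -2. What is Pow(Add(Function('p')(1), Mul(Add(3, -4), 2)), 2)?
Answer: 9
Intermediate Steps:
Function('p')(E) = Add(-2, E) (Function('p')(E) = Add(E, Mul(1, -2)) = Add(E, -2) = Add(-2, E))
Pow(Add(Function('p')(1), Mul(Add(3, -4), 2)), 2) = Pow(Add(Add(-2, 1), Mul(Add(3, -4), 2)), 2) = Pow(Add(-1, Mul(-1, 2)), 2) = Pow(Add(-1, -2), 2) = Pow(-3, 2) = 9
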